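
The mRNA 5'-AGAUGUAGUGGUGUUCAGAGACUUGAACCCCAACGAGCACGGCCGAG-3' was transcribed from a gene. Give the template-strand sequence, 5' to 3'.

Replace U with T to get the coding DNA strand: AGATGTAGTGGTGTTCAGAGACTTGAACCCCAACGAGCACGGCCGAG. The template strand is its reverse complement (complement TCTACATCACCACAAGTCTCTGAACTTGGGGTTGCTCGTGCCGGCTC, then reverse).

5'-CTCGGCCGTGCTCGTTGGGGTTCAAGTCTCTGAACACCACTACATCT-3'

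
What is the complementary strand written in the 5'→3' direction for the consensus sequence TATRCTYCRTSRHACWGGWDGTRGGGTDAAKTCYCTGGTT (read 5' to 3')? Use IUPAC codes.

Standard pairs A↔T, G↔C; ambiguity codes pair R↔Y, K↔M, W↔W, S↔S, D↔H. Complement (ATAYGARGYASYDTGWCCWHCAYCCCAHTTMAGRGACCAA), then reverse for 5'→3'.

5′-AACCAGRGAMTTHACCCYACHWCCWGTDYSAYGRAGYATA-3′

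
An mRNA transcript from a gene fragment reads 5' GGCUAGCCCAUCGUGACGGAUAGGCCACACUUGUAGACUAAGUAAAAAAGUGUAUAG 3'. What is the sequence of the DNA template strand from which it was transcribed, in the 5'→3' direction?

Replace U with T to get the coding DNA strand: GGCTAGCCCATCGTGACGGATAGGCCACACTTGTAGACTAAGTAAAAAAGTGTATAG. The template strand is its reverse complement (complement CCGATCGGGTAGCACTGCCTATCCGGTGTGAACATCTGATTCATTTTTTCACATATC, then reverse).

5'-CTATACACTTTTTTACTTAGTCTACAAGTGTGGCCTATCCGTCACGATGGGCTAGCC-3'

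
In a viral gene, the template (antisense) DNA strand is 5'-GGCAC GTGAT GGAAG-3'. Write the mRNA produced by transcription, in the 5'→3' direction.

The mRNA has the sequence of the coding strand (reverse complement of the template) with T→U. Reverse complement of GGCACGTGATGGAAG is CTTCCATCACGTGCC; then T→U.

5'-CUUCCAUCACGUGCC-3'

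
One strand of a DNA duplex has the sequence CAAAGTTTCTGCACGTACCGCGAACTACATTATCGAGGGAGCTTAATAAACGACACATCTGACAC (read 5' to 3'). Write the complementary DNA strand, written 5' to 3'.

5'-GTGTCAGATGTGTCGTTTATTAAGCTCCCTCGATAATGTAGTTCGCGGTACGTGCAGAAACTTTG-3'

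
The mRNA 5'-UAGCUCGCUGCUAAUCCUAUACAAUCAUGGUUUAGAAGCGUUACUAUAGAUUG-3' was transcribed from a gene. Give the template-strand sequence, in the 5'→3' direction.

5′-CAATCTATAGTAACGCTTCTAAACCATGATTGTATAGGATTAGCAGCGAGCTA-3′

Replace U with T to get the coding DNA strand: TAGCTCGCTGCTAATCCTATACAATCATGGTTTAGAAGCGTTACTATAGATTG. The template strand is its reverse complement (complement ATCGAGCGACGATTAGGATATGTTAGTACCAAATCTTCGCAATGATATCTAAC, then reverse).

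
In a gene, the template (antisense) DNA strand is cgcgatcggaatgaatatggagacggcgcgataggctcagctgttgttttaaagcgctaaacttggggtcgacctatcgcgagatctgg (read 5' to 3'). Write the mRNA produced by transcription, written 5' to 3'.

The mRNA has the sequence of the coding strand (reverse complement of the template) with T→U. Reverse complement of CGCGATCGGAATGAATATGGAGACGGCGCGATAGGCTCAGCTGTTGTTTTAAAGCGCTAAACTTGGGGTCGACCTATCGCGAGATCTGG is CCAGATCTCGCGATAGGTCGACCCCAAGTTTAGCGCTTTAAAACAACAGCTGAGCCTATCGCGCCGTCTCCATATTCATTCCGATCGCG; then T→U.

5'-CCAGAUCUCGCGAUAGGUCGACCCCAAGUUUAGCGCUUUAAAACAACAGCUGAGCCUAUCGCGCCGUCUCCAUAUUCAUUCCGAUCGCG-3'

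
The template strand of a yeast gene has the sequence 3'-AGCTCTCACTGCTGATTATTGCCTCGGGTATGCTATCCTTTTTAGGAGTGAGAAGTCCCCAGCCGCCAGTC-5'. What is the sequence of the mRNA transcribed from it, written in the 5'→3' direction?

5'-UCGAGAGUGACGACUAAUAACGGAGCCCAUACGAUAGGAAAAAUCCUCACUCUUCAGGGGUCGGCGGUCAG-3'

Reading the template 3'→5' as shown, RNA polymerase pairs each base (A→U, T→A, G↔C) to build mRNA 5'→3' directly.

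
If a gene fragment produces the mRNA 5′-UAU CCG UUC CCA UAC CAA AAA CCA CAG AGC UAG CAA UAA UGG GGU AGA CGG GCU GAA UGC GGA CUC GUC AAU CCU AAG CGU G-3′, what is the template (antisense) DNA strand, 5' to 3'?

5'-CACGCTTAGGATTGACGAGTCCGCATTCAGCCCGTCTACCCCATTATTGCTAGCTCTGTGGTTTTTGGTATGGGAACGGATA-3'

Replace U with T to get the coding DNA strand: TATCCGTTCCCATACCAAAAACCACAGAGCTAGCAATAATGGGGTAGACGGGCTGAATGCGGACTCGTCAATCCTAAGCGTG. The template strand is its reverse complement (complement ATAGGCAAGGGTATGGTTTTTGGTGTCTCGATCGTTATTACCCCATCTGCCCGACTTACGCCTGAGCAGTTAGGATTCGCAC, then reverse).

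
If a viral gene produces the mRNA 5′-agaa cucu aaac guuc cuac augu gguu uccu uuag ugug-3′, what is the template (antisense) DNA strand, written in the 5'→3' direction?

Replace U with T to get the coding DNA strand: AGAACTCTAAACGTTCCTACATGTGGTTTCCTTTAGTGTG. The template strand is its reverse complement (complement TCTTGAGATTTGCAAGGATGTACACCAAAGGAAATCACAC, then reverse).

5'-CACACTAAAGGAAACCACATGTAGGAACGTTTAGAGTTCT-3'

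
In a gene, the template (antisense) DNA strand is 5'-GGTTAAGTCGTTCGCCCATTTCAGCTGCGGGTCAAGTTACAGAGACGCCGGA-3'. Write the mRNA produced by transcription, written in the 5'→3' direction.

5'-UCCGGCGUCUCUGUAACUUGACCCGCAGCUGAAAUGGGCGAACGACUUAACC-3'

RNA polymerase reads the template 3'→5' and synthesizes mRNA 5'→3' by base-pairing (A→U, T→A, G↔C). The complement of the template is CCAATTCAGCAAGCGGGTAAAGTCGACGCCCAGTTCAATGTCTCTGCGGCCT; antiparallel, so 5'→3' the coding strand is TCCGGCGTCTCTGTAACTTGACCCGCAGCTGAAATGGGCGAACGACTTAACC. Replace T with U for the mRNA.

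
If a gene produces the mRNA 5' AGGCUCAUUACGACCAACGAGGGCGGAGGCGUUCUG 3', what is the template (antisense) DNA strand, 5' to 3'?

5'-CAGAACGCCTCCGCCCTCGTTGGTCGTAATGAGCCT-3'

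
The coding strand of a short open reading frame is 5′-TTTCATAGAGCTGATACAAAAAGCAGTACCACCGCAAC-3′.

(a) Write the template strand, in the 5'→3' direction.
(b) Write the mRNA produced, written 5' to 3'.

(a) 5'-GTTGCGGTGGTACTGCTTTTTGTATCAGCTCTATGAAA-3'
(b) 5'-UUUCAUAGAGCUGAUACAAAAAGCAGUACCACCGCAAC-3'

(a) The template strand is the reverse complement of the coding strand: complement AAAGTATCTCGACTATGTTTTTCGTCATGGTGGCGTTG, then reverse.
(b) mRNA matches the coding strand with T→U.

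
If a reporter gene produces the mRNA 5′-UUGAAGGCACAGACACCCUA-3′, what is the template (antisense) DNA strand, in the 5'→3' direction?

Replace U with T to get the coding DNA strand: TTGAAGGCACAGACACCCTA. The template strand is its reverse complement (complement AACTTCCGTGTCTGTGGGAT, then reverse).

5'-TAGGGTGTCTGTGCCTTCAA-3'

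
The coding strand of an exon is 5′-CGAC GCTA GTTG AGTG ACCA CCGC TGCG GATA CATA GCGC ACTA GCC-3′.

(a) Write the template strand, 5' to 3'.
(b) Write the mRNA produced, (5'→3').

(a) The template strand is the reverse complement of the coding strand: complement GCTGCGATCAACTCACTGGTGGCGACGCCTATGTATCGCGTGATCGG, then reverse.
(b) mRNA matches the coding strand with T→U.

(a) 5'-GGCTAGTGCGCTATGTATCCGCAGCGGTGGTCACTCAACTAGCGTCG-3'
(b) 5'-CGACGCUAGUUGAGUGACCACCGCUGCGGAUACAUAGCGCACUAGCC-3'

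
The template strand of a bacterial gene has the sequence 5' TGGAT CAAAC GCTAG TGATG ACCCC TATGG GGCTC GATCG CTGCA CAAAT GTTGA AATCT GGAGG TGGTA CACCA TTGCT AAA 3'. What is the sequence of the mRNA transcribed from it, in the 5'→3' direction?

5'-UUUAGCAAUGGUGUACCACCUCCAGAUUUCAACAUUUGUGCAGCGAUCGAGCCCCAUAGGGGUCAUCACUAGCGUUUGAUCCA-3'

RNA polymerase reads the template 3'→5' and synthesizes mRNA 5'→3' by base-pairing (A→U, T→A, G↔C). The complement of the template is ACCTAGTTTGCGATCACTACTGGGGATACCCCGAGCTAGCGACGTGTTTACAACTTTAGACCTCCACCATGTGGTAACGATTT; antiparallel, so 5'→3' the coding strand is TTTAGCAATGGTGTACCACCTCCAGATTTCAACATTTGTGCAGCGATCGAGCCCCATAGGGGTCATCACTAGCGTTTGATCCA. Replace T with U for the mRNA.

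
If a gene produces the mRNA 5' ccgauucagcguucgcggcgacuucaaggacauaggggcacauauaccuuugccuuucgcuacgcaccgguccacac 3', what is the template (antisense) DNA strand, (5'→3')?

Replace U with T to get the coding DNA strand: CCGATTCAGCGTTCGCGGCGACTTCAAGGACATAGGGGCACATATACCTTTGCCTTTCGCTACGCACCGGTCCACAC. The template strand is its reverse complement (complement GGCTAAGTCGCAAGCGCCGCTGAAGTTCCTGTATCCCCGTGTATATGGAAACGGAAAGCGATGCGTGGCCAGGTGTG, then reverse).

5′-GTGTGGACCGGTGCGTAGCGAAAGGCAAAGGTATATGTGCCCCTATGTCCTTGAAGTCGCCGCGAACGCTGAATCGG-3′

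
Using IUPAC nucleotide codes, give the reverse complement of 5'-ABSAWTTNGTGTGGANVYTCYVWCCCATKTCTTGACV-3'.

Standard pairs A↔T, G↔C; ambiguity codes pair Y↔R, K↔M, W↔W, S↔S, B↔V, N↔N. Complement (TVSTWAANCACACCTNBRAGRBWGGGTAMAGAACTGB), then reverse for 5'→3'.

5'-BGTCAAGAMATGGGWBRGARBNTCCACACNAAWTSVT-3'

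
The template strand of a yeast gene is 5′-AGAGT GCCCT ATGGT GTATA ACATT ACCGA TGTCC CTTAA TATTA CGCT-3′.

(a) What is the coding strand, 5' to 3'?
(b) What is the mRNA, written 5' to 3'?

(a) 5'-AGCGTAATATTAAGGGACATCGGTAATGTTATACACCATAGGGCACTCT-3'
(b) 5'-AGCGUAAUAUUAAGGGACAUCGGUAAUGUUAUACACCAUAGGGCACUCU-3'

(a) The coding strand is the reverse complement of the template: complement TCTCACGGGATACCACATATTGTAATGGCTACAGGGAATTATAATGCGA, then reverse.
(b) mRNA has the coding-strand sequence with T→U.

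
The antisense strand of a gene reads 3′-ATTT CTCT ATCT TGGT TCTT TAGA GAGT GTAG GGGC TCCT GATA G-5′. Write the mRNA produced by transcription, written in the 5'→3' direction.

5′-UAAAGAGAUAGAACCAAGAAAUCUCUCACAUCCCCGAGGACUAUC-3′

Reading the template 3'→5' as shown, RNA polymerase pairs each base (A→U, T→A, G↔C) to build mRNA 5'→3' directly.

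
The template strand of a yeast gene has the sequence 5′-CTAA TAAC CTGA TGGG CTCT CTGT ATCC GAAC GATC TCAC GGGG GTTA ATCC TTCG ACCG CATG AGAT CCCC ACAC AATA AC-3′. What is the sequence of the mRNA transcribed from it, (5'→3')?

The mRNA has the sequence of the coding strand (reverse complement of the template) with T→U. Reverse complement of CTAATAACCTGATGGGCTCTCTGTATCCGAACGATCTCACGGGGGTTAATCCTTCGACCGCATGAGATCCCCACACAATAAC is GTTATTGTGTGGGGATCTCATGCGGTCGAAGGATTAACCCCCGTGAGATCGTTCGGATACAGAGAGCCCATCAGGTTATTAG; then T→U.

5'-GUUAUUGUGUGGGGAUCUCAUGCGGUCGAAGGAUUAACCCCCGUGAGAUCGUUCGGAUACAGAGAGCCCAUCAGGUUAUUAG-3'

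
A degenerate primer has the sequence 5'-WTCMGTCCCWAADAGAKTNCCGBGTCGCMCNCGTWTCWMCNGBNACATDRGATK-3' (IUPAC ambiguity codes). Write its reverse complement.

Standard pairs A↔T, G↔C; ambiguity codes pair R↔Y, M↔K, W↔W, B↔V, D↔H, N↔N. Complement (WAGKCAGGGWTTHTCTMANGGCVCAGCGKGNGCAWAGWKGNCVNTGTAHYCTAM), then reverse for 5'→3'.

5'-MATCYHATGTNVCNGKWGAWACGNGKGCGACVCGGNAMTCTHTTWGGGACKGAW-3'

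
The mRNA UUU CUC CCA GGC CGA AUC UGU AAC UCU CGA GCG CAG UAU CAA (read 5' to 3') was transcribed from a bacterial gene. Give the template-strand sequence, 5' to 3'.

5′-TTGATACTGCGCTCGAGAGTTACAGATTCGGCCTGGGAGAAA-3′

Replace U with T to get the coding DNA strand: TTTCTCCCAGGCCGAATCTGTAACTCTCGAGCGCAGTATCAA. The template strand is its reverse complement (complement AAAGAGGGTCCGGCTTAGACATTGAGAGCTCGCGTCATAGTT, then reverse).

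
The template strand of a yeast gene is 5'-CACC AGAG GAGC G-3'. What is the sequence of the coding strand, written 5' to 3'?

5'-CGCTCCTCTGGTG-3'

The coding strand is complementary and antiparallel to the template: take the complement (A↔T, G↔C) and reverse.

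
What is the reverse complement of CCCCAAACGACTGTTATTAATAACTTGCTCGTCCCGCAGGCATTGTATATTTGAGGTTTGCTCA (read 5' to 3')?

Complement each base (A↔T, G↔C): GGGGTTTGCTGACAATAATTATTGAACGAGCAGGGCGTCCGTAACATATAAACTCCAAACGAGT. Then reverse.

5'-TGAGCAAACCTCAAATATACAATGCCTGCGGGACGAGCAAGTTATTAATAACAGTCGTTTGGGG-3'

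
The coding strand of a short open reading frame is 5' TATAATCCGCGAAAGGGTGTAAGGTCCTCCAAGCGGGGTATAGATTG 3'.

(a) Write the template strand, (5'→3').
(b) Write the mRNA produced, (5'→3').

(a) The template strand is the reverse complement of the coding strand: complement ATATTAGGCGCTTTCCCACATTCCAGGAGGTTCGCCCCATATCTAAC, then reverse.
(b) mRNA matches the coding strand with T→U.

(a) 5'-CAATCTATACCCCGCTTGGAGGACCTTACACCCTTTCGCGGATTATA-3'
(b) 5'-UAUAAUCCGCGAAAGGGUGUAAGGUCCUCCAAGCGGGGUAUAGAUUG-3'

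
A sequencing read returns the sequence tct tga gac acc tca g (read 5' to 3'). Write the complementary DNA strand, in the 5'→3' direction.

5'-CTGAGGTGTCTCAAGA-3'

Pairing A↔T and G↔C gives AGAACTCTGTGGAGTC, running 3'→5'. Reverse for the 5'→3' convention.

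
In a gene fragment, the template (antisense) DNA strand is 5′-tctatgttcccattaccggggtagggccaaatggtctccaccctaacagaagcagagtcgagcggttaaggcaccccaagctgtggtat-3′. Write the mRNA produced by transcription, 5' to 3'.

5'-AUACCACAGCUUGGGGUGCCUUAACCGCUCGACUCUGCUUCUGUUAGGGUGGAGACCAUUUGGCCCUACCCCGGUAAUGGGAACAUAGA-3'

RNA polymerase reads the template 3'→5' and synthesizes mRNA 5'→3' by base-pairing (A→U, T→A, G↔C). The complement of the template is AGATACAAGGGTAATGGCCCCATCCCGGTTTACCAGAGGTGGGATTGTCTTCGTCTCAGCTCGCCAATTCCGTGGGGTTCGACACCATA; antiparallel, so 5'→3' the coding strand is ATACCACAGCTTGGGGTGCCTTAACCGCTCGACTCTGCTTCTGTTAGGGTGGAGACCATTTGGCCCTACCCCGGTAATGGGAACATAGA. Replace T with U for the mRNA.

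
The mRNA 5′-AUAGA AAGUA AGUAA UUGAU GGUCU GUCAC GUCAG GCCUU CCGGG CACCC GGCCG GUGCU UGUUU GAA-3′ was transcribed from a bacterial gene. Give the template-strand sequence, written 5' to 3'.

Replace U with T to get the coding DNA strand: ATAGAAAGTAAGTAATTGATGGTCTGTCACGTCAGGCCTTCCGGGCACCCGGCCGGTGCTTGTTTGAA. The template strand is its reverse complement (complement TATCTTTCATTCATTAACTACCAGACAGTGCAGTCCGGAAGGCCCGTGGGCCGGCCACGAACAAACTT, then reverse).

5'-TTCAAACAAGCACCGGCCGGGTGCCCGGAAGGCCTGACGTGACAGACCATCAATTACTTACTTTCTAT-3'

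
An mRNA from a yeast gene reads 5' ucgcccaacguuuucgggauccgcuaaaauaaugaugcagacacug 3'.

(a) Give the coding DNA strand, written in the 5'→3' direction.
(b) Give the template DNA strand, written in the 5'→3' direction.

(a) The coding strand matches the mRNA with U→T.
(b) The template strand is the reverse complement of the coding strand.

(a) 5'-TCGCCCAACGTTTTCGGGATCCGCTAAAATAATGATGCAGACACTG-3'
(b) 5'-CAGTGTCTGCATCATTATTTTAGCGGATCCCGAAAACGTTGGGCGA-3'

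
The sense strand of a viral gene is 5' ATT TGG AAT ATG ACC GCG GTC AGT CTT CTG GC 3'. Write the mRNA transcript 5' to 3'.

5'-AUUUGGAAUAUGACCGCGGUCAGUCUUCUGGC-3'

mRNA has the coding-strand sequence with U in place of T.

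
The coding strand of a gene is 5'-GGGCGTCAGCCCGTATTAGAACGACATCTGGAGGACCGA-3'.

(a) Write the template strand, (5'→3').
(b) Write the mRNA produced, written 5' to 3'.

(a) 5'-TCGGTCCTCCAGATGTCGTTCTAATACGGGCTGACGCCC-3'
(b) 5'-GGGCGUCAGCCCGUAUUAGAACGACAUCUGGAGGACCGA-3'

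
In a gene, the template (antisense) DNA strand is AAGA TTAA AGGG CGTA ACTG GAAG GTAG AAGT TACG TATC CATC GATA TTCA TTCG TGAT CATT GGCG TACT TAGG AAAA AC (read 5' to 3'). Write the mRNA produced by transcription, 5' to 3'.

5′-GUUUUUCCUAAGUACGCCAAUGAUCACGAAUGAAUAUCGAUGGAUACGUAACUUCUACCUUCCAGUUACGCCCUUUAAUCUU-3′

RNA polymerase reads the template 3'→5' and synthesizes mRNA 5'→3' by base-pairing (A→U, T→A, G↔C). The complement of the template is TTCTAATTTCCCGCATTGACCTTCCATCTTCAATGCATAGGTAGCTATAAGTAAGCACTAGTAACCGCATGAATCCTTTTTG; antiparallel, so 5'→3' the coding strand is GTTTTTCCTAAGTACGCCAATGATCACGAATGAATATCGATGGATACGTAACTTCTACCTTCCAGTTACGCCCTTTAATCTT. Replace T with U for the mRNA.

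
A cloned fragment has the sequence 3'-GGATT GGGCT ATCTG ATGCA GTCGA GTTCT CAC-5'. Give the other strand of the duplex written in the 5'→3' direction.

5'-CCTAACCCGATAGACTACGTCAGCTCAAGAGTG-3'

The strand is given 3'→5', so its complement runs 5'→3' in the same left-to-right order: pair each base A↔T, G↔C.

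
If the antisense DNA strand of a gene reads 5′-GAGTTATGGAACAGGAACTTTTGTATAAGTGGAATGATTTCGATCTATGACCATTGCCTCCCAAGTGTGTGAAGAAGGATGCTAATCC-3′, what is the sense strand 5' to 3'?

The coding strand is complementary and antiparallel to the template: take the complement (A↔T, G↔C) and reverse.

5'-GGATTAGCATCCTTCTTCACACACTTGGGAGGCAATGGTCATAGATCGAAATCATTCCACTTATACAAAAGTTCCTGTTCCATAACTC-3'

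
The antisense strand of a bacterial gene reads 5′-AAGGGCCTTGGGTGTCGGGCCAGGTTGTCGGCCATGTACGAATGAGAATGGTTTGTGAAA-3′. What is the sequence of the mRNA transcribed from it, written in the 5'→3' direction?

5′-UUUCACAAACCAUUCUCAUUCGUACAUGGCCGACAACCUGGCCCGACACCCAAGGCCCUU-3′

RNA polymerase reads the template 3'→5' and synthesizes mRNA 5'→3' by base-pairing (A→U, T→A, G↔C). The complement of the template is TTCCCGGAACCCACAGCCCGGTCCAACAGCCGGTACATGCTTACTCTTACCAAACACTTT; antiparallel, so 5'→3' the coding strand is TTTCACAAACCATTCTCATTCGTACATGGCCGACAACCTGGCCCGACACCCAAGGCCCTT. Replace T with U for the mRNA.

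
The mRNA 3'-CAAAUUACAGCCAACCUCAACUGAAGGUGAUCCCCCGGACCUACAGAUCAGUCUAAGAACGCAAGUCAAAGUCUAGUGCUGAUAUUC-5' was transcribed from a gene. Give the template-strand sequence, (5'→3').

Written 5'→3' the mRNA is CUUAUAGUCGUGAUCUGAAACUGAACGCAAGAAUCUGACUAGACAUCCAGGCCCCCUAGUGGAAGUCAACUCCAACCGACAUUAAAC, so the coding DNA strand is CTTATAGTCGTGATCTGAAACTGAACGCAAGAATCTGACTAGACATCCAGGCCCCCTAGTGGAAGTCAACTCCAACCGACATTAAAC. The template is its reverse complement.

5'-GTTTAATGTCGGTTGGAGTTGACTTCCACTAGGGGGCCTGGATGTCTAGTCAGATTCTTGCGTTCAGTTTCAGATCACGACTATAAG-3'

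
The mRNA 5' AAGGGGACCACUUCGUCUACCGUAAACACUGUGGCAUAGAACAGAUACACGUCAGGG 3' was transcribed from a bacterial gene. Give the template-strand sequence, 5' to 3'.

5′-CCCTGACGTGTATCTGTTCTATGCCACAGTGTTTACGGTAGACGAAGTGGTCCCCTT-3′

Replace U with T to get the coding DNA strand: AAGGGGACCACTTCGTCTACCGTAAACACTGTGGCATAGAACAGATACACGTCAGGG. The template strand is its reverse complement (complement TTCCCCTGGTGAAGCAGATGGCATTTGTGACACCGTATCTTGTCTATGTGCAGTCCC, then reverse).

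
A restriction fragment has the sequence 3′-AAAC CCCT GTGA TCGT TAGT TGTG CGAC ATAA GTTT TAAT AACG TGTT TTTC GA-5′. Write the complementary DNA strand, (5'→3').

The strand is given 3'→5', so its complement runs 5'→3' in the same left-to-right order: pair each base A↔T, G↔C.

5'-TTTGGGGACACTAGCAATCAACACGCTGTATTCAAAATTATTGCACAAAAAGCT-3'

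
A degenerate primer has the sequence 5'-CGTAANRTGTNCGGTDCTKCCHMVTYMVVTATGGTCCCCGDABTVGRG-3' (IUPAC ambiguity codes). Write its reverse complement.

5′-CYCBAVTHCGGGGACCATABBKRABKDGGMAGHACCGNACAYNTTACG-3′

Standard pairs A↔T, G↔C; ambiguity codes pair R↔Y, M↔K, B↔V, D↔H, N↔N. Complement (GCATTNYACANGCCAHGAMGGDKBARKBBATACCAGGGGCHTVABCYC), then reverse for 5'→3'.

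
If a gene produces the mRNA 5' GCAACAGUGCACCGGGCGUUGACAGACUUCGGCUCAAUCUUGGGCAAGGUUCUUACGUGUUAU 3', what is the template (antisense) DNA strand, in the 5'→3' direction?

5'-ATAACACGTAAGAACCTTGCCCAAGATTGAGCCGAAGTCTGTCAACGCCCGGTGCACTGTTGC-3'

Replace U with T to get the coding DNA strand: GCAACAGTGCACCGGGCGTTGACAGACTTCGGCTCAATCTTGGGCAAGGTTCTTACGTGTTAT. The template strand is its reverse complement (complement CGTTGTCACGTGGCCCGCAACTGTCTGAAGCCGAGTTAGAACCCGTTCCAAGAATGCACAATA, then reverse).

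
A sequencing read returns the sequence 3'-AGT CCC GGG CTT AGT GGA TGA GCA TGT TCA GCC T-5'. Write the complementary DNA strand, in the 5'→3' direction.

5'-TCAGGGCCCGAATCACCTACTCGTACAAGTCGGA-3'

The strand is given 3'→5', so its complement runs 5'→3' in the same left-to-right order: pair each base A↔T, G↔C.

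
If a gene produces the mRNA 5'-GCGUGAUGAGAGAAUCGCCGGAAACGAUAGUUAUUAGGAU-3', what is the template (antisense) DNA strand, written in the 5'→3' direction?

5'-ATCCTAATAACTATCGTTTCCGGCGATTCTCTCATCACGC-3'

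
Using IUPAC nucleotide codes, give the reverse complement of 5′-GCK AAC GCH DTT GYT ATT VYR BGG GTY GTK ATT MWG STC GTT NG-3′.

5′-CNAACGASCWKAATMACRACCCVYRBAATARCAAHDGCGTTMGC-3′

Standard pairs A↔T, G↔C; ambiguity codes pair R↔Y, M↔K, W↔W, S↔S, B↔V, D↔H, N↔N. Complement (CGMTTGCGDHAACRATAABRYVCCCARCAMTAAKWCSAGCAANC), then reverse for 5'→3'.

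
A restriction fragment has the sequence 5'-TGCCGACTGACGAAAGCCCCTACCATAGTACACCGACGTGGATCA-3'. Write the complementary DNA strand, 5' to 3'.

5'-TGATCCACGTCGGTGTACTATGGTAGGGGCTTTCGTCAGTCGGCA-3'

Pairing A↔T and G↔C gives ACGGCTGACTGCTTTCGGGGATGGTATCATGTGGCTGCACCTAGT, running 3'→5'. Reverse for the 5'→3' convention.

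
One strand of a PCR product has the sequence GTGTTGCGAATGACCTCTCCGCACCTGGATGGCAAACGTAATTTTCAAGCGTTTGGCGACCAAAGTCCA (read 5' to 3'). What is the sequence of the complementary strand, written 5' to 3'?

The complement of GTGTTGCGAATGACCTCTCCGCACCTGGATGGCAAACGTAATTTTCAAGCGTTTGGCGACCAAAGTCCA is CACAACGCTTACTGGAGAGGCGTGGACCTACCGTTTGCATTAAAAGTTCGCAAACCGCTGGTTTCAGGT (A↔T, G↔C). DNA strands are antiparallel, so the complementary strand runs 3'→5'; reversing gives the 5'→3' form.

5'-TGGACTTTGGTCGCCAAACGCTTGAAAATTACGTTTGCCATCCAGGTGCGGAGAGGTCATTCGCAACAC-3'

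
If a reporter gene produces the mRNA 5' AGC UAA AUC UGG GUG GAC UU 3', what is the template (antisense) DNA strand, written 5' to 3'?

5′-AAGTCCACCCAGATTTAGCT-3′

Replace U with T to get the coding DNA strand: AGCTAAATCTGGGTGGACTT. The template strand is its reverse complement (complement TCGATTTAGACCCACCTGAA, then reverse).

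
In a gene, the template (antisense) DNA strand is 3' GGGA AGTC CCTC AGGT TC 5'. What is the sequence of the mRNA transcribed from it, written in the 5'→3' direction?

Reading the template 3'→5' as shown, RNA polymerase pairs each base (A→U, T→A, G↔C) to build mRNA 5'→3' directly.

5'-CCCUUCAGGGAGUCCAAG-3'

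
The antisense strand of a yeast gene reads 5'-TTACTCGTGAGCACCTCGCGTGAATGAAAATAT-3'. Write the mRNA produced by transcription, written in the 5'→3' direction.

5'-AUAUUUUCAUUCACGCGAGGUGCUCACGAGUAA-3'

The mRNA has the sequence of the coding strand (reverse complement of the template) with T→U. Reverse complement of TTACTCGTGAGCACCTCGCGTGAATGAAAATAT is ATATTTTCATTCACGCGAGGTGCTCACGAGTAA; then T→U.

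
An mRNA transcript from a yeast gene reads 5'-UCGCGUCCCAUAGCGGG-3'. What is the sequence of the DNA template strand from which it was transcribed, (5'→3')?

5'-CCCGCTATGGGACGCGA-3'

Replace U with T to get the coding DNA strand: TCGCGTCCCATAGCGGG. The template strand is its reverse complement (complement AGCGCAGGGTATCGCCC, then reverse).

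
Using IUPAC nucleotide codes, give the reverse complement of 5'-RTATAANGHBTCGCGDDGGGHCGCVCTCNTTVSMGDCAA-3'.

Standard pairs A↔T, G↔C; ambiguity codes pair R↔Y, M↔K, S↔S, B↔V, D↔H, N↔N. Complement (YATATTNCDVAGCGCHHCCCDGCGBGAGNAABSKCHGTT), then reverse for 5'→3'.

5'-TTGHCKSBAANGAGBGCGDCCCHHCGCGAVDCNTTATAY-3'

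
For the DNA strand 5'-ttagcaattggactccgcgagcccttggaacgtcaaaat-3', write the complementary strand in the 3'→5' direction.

3'-AATCGTTAACCTGAGGCGCTCGGGAACCTTGCAGTTTTA-5'

Base-pairing A↔T, G↔C gives the complement. The complementary strand is antiparallel, so paired with a 5'→3' strand it runs 3'→5'.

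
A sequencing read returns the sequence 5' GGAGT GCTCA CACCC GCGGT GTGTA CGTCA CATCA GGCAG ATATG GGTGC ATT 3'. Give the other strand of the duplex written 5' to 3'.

Pairing A↔T and G↔C gives CCTCACGAGTGTGGGCGCCACACATGCAGTGTAGTCCGTCTATACCCACGTAA, running 3'→5'. Reverse for the 5'→3' convention.

5'-AATGCACCCATATCTGCCTGATGTGACGTACACACCGCGGGTGTGAGCACTCC-3'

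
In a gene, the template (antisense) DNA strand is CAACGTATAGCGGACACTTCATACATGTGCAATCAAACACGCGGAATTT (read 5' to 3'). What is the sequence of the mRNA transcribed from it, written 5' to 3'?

The mRNA has the sequence of the coding strand (reverse complement of the template) with T→U. Reverse complement of CAACGTATAGCGGACACTTCATACATGTGCAATCAAACACGCGGAATTT is AAATTCCGCGTGTTTGATTGCACATGTATGAAGTGTCCGCTATACGTTG; then T→U.

5'-AAAUUCCGCGUGUUUGAUUGCACAUGUAUGAAGUGUCCGCUAUACGUUG-3'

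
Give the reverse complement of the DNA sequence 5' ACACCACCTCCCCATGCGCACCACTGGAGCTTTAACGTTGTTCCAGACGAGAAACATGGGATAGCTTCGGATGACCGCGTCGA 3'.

5'-TCGACGCGGTCATCCGAAGCTATCCCATGTTTCTCGTCTGGAACAACGTTAAAGCTCCAGTGGTGCGCATGGGGAGGTGGTGT-3'

Complement each base (A↔T, G↔C): TGTGGTGGAGGGGTACGCGTGGTGACCTCGAAATTGCAACAAGGTCTGCTCTTTGTACCCTATCGAAGCCTACTGGCGCAGCT. Then reverse.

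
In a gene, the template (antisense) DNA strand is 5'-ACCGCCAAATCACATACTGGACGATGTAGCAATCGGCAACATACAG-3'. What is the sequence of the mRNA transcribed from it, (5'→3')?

5'-CUGUAUGUUGCCGAUUGCUACAUCGUCCAGUAUGUGAUUUGGCGGU-3'

The mRNA has the sequence of the coding strand (reverse complement of the template) with T→U. Reverse complement of ACCGCCAAATCACATACTGGACGATGTAGCAATCGGCAACATACAG is CTGTATGTTGCCGATTGCTACATCGTCCAGTATGTGATTTGGCGGT; then T→U.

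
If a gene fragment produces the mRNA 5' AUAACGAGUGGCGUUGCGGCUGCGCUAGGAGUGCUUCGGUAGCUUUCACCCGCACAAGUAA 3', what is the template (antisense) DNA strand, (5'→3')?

5'-TTACTTGTGCGGGTGAAAGCTACCGAAGCACTCCTAGCGCAGCCGCAACGCCACTCGTTAT-3'

Replace U with T to get the coding DNA strand: ATAACGAGTGGCGTTGCGGCTGCGCTAGGAGTGCTTCGGTAGCTTTCACCCGCACAAGTAA. The template strand is its reverse complement (complement TATTGCTCACCGCAACGCCGACGCGATCCTCACGAAGCCATCGAAAGTGGGCGTGTTCATT, then reverse).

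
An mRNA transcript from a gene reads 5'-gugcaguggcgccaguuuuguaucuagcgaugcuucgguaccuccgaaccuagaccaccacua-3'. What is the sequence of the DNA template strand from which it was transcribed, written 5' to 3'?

Replace U with T to get the coding DNA strand: GTGCAGTGGCGCCAGTTTTGTATCTAGCGATGCTTCGGTACCTCCGAACCTAGACCACCACTA. The template strand is its reverse complement (complement CACGTCACCGCGGTCAAAACATAGATCGCTACGAAGCCATGGAGGCTTGGATCTGGTGGTGAT, then reverse).

5'-TAGTGGTGGTCTAGGTTCGGAGGTACCGAAGCATCGCTAGATACAAAACTGGCGCCACTGCAC-3'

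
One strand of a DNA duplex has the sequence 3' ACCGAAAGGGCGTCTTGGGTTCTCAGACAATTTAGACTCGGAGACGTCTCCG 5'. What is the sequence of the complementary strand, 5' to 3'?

5'-TGGCTTTCCCGCAGAACCCAAGAGTCTGTTAAATCTGAGCCTCTGCAGAGGC-3'

The strand is given 3'→5', so its complement runs 5'→3' in the same left-to-right order: pair each base A↔T, G↔C.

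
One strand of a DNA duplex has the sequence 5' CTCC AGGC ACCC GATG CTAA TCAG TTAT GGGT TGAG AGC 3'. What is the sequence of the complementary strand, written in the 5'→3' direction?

The complement of CTCCAGGCACCCGATGCTAATCAGTTATGGGTTGAGAGC is GAGGTCCGTGGGCTACGATTAGTCAATACCCAACTCTCG (A↔T, G↔C). DNA strands are antiparallel, so the complementary strand runs 3'→5'; reversing gives the 5'→3' form.

5'-GCTCTCAACCCATAACTGATTAGCATCGGGTGCCTGGAG-3'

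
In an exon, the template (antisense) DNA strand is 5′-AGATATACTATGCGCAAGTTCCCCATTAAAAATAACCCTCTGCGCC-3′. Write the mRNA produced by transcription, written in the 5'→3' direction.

RNA polymerase reads the template 3'→5' and synthesizes mRNA 5'→3' by base-pairing (A→U, T→A, G↔C). The complement of the template is TCTATATGATACGCGTTCAAGGGGTAATTTTTATTGGGAGACGCGG; antiparallel, so 5'→3' the coding strand is GGCGCAGAGGGTTATTTTTAATGGGGAACTTGCGCATAGTATATCT. Replace T with U for the mRNA.

5'-GGCGCAGAGGGUUAUUUUUAAUGGGGAACUUGCGCAUAGUAUAUCU-3'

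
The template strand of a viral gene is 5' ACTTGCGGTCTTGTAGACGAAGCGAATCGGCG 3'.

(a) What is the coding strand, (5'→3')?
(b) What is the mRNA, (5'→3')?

(a) 5'-CGCCGATTCGCTTCGTCTACAAGACCGCAAGT-3'
(b) 5'-CGCCGAUUCGCUUCGUCUACAAGACCGCAAGU-3'

(a) The coding strand is the reverse complement of the template: complement TGAACGCCAGAACATCTGCTTCGCTTAGCCGC, then reverse.
(b) mRNA has the coding-strand sequence with T→U.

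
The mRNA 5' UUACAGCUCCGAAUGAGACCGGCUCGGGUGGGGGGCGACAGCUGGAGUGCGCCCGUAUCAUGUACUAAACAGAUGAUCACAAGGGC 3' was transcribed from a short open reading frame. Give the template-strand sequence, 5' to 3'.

5′-GCCCTTGTGATCATCTGTTTAGTACATGATACGGGCGCACTCCAGCTGTCGCCCCCCACCCGAGCCGGTCTCATTCGGAGCTGTAA-3′

Replace U with T to get the coding DNA strand: TTACAGCTCCGAATGAGACCGGCTCGGGTGGGGGGCGACAGCTGGAGTGCGCCCGTATCATGTACTAAACAGATGATCACAAGGGC. The template strand is its reverse complement (complement AATGTCGAGGCTTACTCTGGCCGAGCCCACCCCCCGCTGTCGACCTCACGCGGGCATAGTACATGATTTGTCTACTAGTGTTCCCG, then reverse).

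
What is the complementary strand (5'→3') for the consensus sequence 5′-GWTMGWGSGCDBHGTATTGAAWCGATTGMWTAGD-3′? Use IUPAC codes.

Standard pairs A↔T, G↔C; ambiguity codes pair M↔K, W↔W, S↔S, B↔V, D↔H. Complement (CWAKCWCSCGHVDCATAACTTWGCTAACKWATCH), then reverse for 5'→3'.

5'-HCTAWKCAATCGWTTCAATACDVHGCSCWCKAWC-3'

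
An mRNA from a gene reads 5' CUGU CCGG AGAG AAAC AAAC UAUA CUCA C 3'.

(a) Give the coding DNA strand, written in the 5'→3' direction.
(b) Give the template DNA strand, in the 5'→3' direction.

(a) 5'-CTGTCCGGAGAGAAACAAACTATACTCAC-3'
(b) 5'-GTGAGTATAGTTTGTTTCTCTCCGGACAG-3'

(a) The coding strand matches the mRNA with U→T.
(b) The template strand is the reverse complement of the coding strand.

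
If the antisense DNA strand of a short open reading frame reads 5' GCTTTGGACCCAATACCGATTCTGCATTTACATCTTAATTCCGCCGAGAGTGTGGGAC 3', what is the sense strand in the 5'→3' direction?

5'-GTCCCACACTCTCGGCGGAATTAAGATGTAAATGCAGAATCGGTATTGGGTCCAAAGC-3'

The coding strand is complementary and antiparallel to the template: take the complement (A↔T, G↔C) and reverse.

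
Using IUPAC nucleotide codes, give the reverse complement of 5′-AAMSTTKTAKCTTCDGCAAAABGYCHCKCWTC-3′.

Standard pairs A↔T, G↔C; ambiguity codes pair Y↔R, M↔K, W↔W, S↔S, B↔V, D↔H. Complement (TTKSAAMATMGAAGHCGTTTTVCRGDGMGWAG), then reverse for 5'→3'.

5'-GAWGMGDGRCVTTTTGCHGAAGMTAMAASKTT-3'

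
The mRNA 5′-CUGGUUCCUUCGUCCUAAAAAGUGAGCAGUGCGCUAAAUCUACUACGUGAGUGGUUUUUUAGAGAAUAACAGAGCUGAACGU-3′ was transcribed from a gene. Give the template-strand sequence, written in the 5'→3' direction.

5'-ACGTTCAGCTCTGTTATTCTCTAAAAAACCACTCACGTAGTAGATTTAGCGCACTGCTCACTTTTTAGGACGAAGGAACCAG-3'

Replace U with T to get the coding DNA strand: CTGGTTCCTTCGTCCTAAAAAGTGAGCAGTGCGCTAAATCTACTACGTGAGTGGTTTTTTAGAGAATAACAGAGCTGAACGT. The template strand is its reverse complement (complement GACCAAGGAAGCAGGATTTTTCACTCGTCACGCGATTTAGATGATGCACTCACCAAAAAATCTCTTATTGTCTCGACTTGCA, then reverse).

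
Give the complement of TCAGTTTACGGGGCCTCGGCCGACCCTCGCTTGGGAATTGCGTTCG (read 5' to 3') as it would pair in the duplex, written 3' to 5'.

Base-pairing A↔T, G↔C gives the complement. The complementary strand is antiparallel, so paired with a 5'→3' strand it runs 3'→5'.

3'-AGTCAAATGCCCCGGAGCCGGCTGGGAGCGAACCCTTAACGCAAGC-5'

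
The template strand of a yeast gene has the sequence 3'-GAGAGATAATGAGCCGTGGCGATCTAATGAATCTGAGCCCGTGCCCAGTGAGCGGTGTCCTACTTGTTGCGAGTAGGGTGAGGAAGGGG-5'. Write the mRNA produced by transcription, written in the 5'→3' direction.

5'-CUCUCUAUUACUCGGCACCGCUAGAUUACUUAGACUCGGGCACGGGUCACUCGCCACAGGAUGAACAACGCUCAUCCCACUCCUUCCCC-3'

Reading the template 3'→5' as shown, RNA polymerase pairs each base (A→U, T→A, G↔C) to build mRNA 5'→3' directly.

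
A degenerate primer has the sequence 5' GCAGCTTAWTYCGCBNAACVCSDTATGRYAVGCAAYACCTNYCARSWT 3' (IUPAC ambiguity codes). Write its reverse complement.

Standard pairs A↔T, G↔C; ambiguity codes pair R↔Y, W↔W, S↔S, B↔V, D↔H, N↔N. Complement (CGTCGAATWARGCGVNTTGBGSHATACYRTBCGTTRTGGANRGTYSWA), then reverse for 5'→3'.

5'-AWSYTGRNAGGTRTTGCBTRYCATAHSGBGTTNVGCGRAWTAAGCTGC-3'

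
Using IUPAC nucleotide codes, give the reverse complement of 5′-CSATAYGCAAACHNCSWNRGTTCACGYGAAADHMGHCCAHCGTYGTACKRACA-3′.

5'-TGTYMGTACRACGDTGGDCKDHTTTCRCGTGAACYNWSGNDGTTTGCRTATSG-3'

Standard pairs A↔T, G↔C; ambiguity codes pair R↔Y, M↔K, W↔W, S↔S, D↔H, N↔N. Complement (GSTATRCGTTTGDNGSWNYCAAGTGCRCTTTHDKCDGGTDGCARCATGMYTGT), then reverse for 5'→3'.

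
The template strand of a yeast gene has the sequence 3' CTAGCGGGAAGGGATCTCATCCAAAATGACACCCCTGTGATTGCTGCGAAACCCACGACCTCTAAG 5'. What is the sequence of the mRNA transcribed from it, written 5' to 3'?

5'-GAUCGCCCUUCCCUAGAGUAGGUUUUACUGUGGGGACACUAACGACGCUUUGGGUGCUGGAGAUUC-3'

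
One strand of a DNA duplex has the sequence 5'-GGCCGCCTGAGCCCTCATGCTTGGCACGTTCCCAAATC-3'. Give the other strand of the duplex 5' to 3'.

5'-GATTTGGGAACGTGCCAAGCATGAGGGCTCAGGCGGCC-3'

Pairing A↔T and G↔C gives CCGGCGGACTCGGGAGTACGAACCGTGCAAGGGTTTAG, running 3'→5'. Reverse for the 5'→3' convention.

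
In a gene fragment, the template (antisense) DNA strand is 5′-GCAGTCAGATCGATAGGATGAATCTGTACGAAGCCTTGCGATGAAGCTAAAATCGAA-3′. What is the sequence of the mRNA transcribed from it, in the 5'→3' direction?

5′-UUCGAUUUUAGCUUCAUCGCAAGGCUUCGUACAGAUUCAUCCUAUCGAUCUGACUGC-3′

The mRNA has the sequence of the coding strand (reverse complement of the template) with T→U. Reverse complement of GCAGTCAGATCGATAGGATGAATCTGTACGAAGCCTTGCGATGAAGCTAAAATCGAA is TTCGATTTTAGCTTCATCGCAAGGCTTCGTACAGATTCATCCTATCGATCTGACTGC; then T→U.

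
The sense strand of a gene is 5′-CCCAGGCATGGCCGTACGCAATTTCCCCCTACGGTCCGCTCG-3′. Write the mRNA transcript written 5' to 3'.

5'-CCCAGGCAUGGCCGUACGCAAUUUCCCCCUACGGUCCGCUCG-3'

The mRNA is synthesized from the template strand, so it matches the coding strand with T replaced by U.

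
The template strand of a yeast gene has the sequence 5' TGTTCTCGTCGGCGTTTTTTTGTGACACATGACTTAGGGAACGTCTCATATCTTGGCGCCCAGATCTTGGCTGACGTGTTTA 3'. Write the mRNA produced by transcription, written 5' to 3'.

The mRNA has the sequence of the coding strand (reverse complement of the template) with T→U. Reverse complement of TGTTCTCGTCGGCGTTTTTTTGTGACACATGACTTAGGGAACGTCTCATATCTTGGCGCCCAGATCTTGGCTGACGTGTTTA is TAAACACGTCAGCCAAGATCTGGGCGCCAAGATATGAGACGTTCCCTAAGTCATGTGTCACAAAAAAACGCCGACGAGAACA; then T→U.

5'-UAAACACGUCAGCCAAGAUCUGGGCGCCAAGAUAUGAGACGUUCCCUAAGUCAUGUGUCACAAAAAAACGCCGACGAGAACA-3'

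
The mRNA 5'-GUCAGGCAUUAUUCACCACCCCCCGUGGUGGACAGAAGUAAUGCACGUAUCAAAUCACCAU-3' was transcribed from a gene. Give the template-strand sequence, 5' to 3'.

5'-ATGGTGATTTGATACGTGCATTACTTCTGTCCACCACGGGGGGTGGTGAATAATGCCTGAC-3'

Replace U with T to get the coding DNA strand: GTCAGGCATTATTCACCACCCCCCGTGGTGGACAGAAGTAATGCACGTATCAAATCACCAT. The template strand is its reverse complement (complement CAGTCCGTAATAAGTGGTGGGGGGCACCACCTGTCTTCATTACGTGCATAGTTTAGTGGTA, then reverse).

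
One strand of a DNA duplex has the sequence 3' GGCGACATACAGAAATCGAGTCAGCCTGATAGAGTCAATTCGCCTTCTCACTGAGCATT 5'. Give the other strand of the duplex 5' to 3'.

5'-CCGCTGTATGTCTTTAGCTCAGTCGGACTATCTCAGTTAAGCGGAAGAGTGACTCGTAA-3'

The strand is given 3'→5', so its complement runs 5'→3' in the same left-to-right order: pair each base A↔T, G↔C.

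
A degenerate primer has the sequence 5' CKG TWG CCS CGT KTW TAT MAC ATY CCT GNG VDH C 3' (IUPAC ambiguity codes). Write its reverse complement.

Standard pairs A↔T, G↔C; ambiguity codes pair Y↔R, M↔K, W↔W, S↔S, D↔H, V↔B, N↔N. Complement (GMCAWCGGSGCAMAWATAKTGTARGGACNCBHDG), then reverse for 5'→3'.

5'-GDHBCNCAGGRATGTKATAWAMACGSGGCWACMG-3'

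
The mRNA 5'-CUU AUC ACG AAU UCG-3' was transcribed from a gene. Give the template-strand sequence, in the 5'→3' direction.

5′-CGAATTCGTGATAAG-3′

Replace U with T to get the coding DNA strand: CTTATCACGAATTCG. The template strand is its reverse complement (complement GAATAGTGCTTAAGC, then reverse).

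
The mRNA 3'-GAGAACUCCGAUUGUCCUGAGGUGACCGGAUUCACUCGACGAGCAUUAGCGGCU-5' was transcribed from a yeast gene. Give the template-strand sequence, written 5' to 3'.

5'-CTCTTGAGGCTAACAGGACTCCACTGGCCTAAGTGAGCTGCTCGTAATCGCCGA-3'

Written 5'→3' the mRNA is UCGGCGAUUACGAGCAGCUCACUUAGGCCAGUGGAGUCCUGUUAGCCUCAAGAG, so the coding DNA strand is TCGGCGATTACGAGCAGCTCACTTAGGCCAGTGGAGTCCTGTTAGCCTCAAGAG. The template is its reverse complement.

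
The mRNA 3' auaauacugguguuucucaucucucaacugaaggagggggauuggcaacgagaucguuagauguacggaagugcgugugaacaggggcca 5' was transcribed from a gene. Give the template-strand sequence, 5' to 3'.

Written 5'→3' the mRNA is ACCGGGGACAAGUGUGCGUGAAGGCAUGUAGAUUGCUAGAGCAACGGUUAGGGGGAGGAAGUCAACUCUCUACUCUUUGUGGUCAUAAUA, so the coding DNA strand is ACCGGGGACAAGTGTGCGTGAAGGCATGTAGATTGCTAGAGCAACGGTTAGGGGGAGGAAGTCAACTCTCTACTCTTTGTGGTCATAATA. The template is its reverse complement.

5'-TATTATGACCACAAAGAGTAGAGAGTTGACTTCCTCCCCCTAACCGTTGCTCTAGCAATCTACATGCCTTCACGCACACTTGTCCCCGGT-3'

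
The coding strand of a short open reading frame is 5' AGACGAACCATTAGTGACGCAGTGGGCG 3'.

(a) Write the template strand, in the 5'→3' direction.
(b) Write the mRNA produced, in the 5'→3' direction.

(a) The template strand is the reverse complement of the coding strand: complement TCTGCTTGGTAATCACTGCGTCACCCGC, then reverse.
(b) mRNA matches the coding strand with T→U.

(a) 5'-CGCCCACTGCGTCACTAATGGTTCGTCT-3'
(b) 5'-AGACGAACCAUUAGUGACGCAGUGGGCG-3'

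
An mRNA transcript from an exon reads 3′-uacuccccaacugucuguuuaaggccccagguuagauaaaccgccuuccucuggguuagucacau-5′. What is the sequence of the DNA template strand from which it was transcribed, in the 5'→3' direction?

Written 5'→3' the mRNA is UACACUGAUUGGGUCUCCUUCCGCCAAAUAGAUUGGACCCCGGAAUUUGUCUGUCAACCCCUCAU, so the coding DNA strand is TACACTGATTGGGTCTCCTTCCGCCAAATAGATTGGACCCCGGAATTTGTCTGTCAACCCCTCAT. The template is its reverse complement.

5′-ATGAGGGGTTGACAGACAAATTCCGGGGTCCAATCTATTTGGCGGAAGGAGACCCAATCAGTGTA-3′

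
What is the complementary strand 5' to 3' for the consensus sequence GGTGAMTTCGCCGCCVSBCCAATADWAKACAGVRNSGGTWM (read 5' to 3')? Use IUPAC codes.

5'-KWACCSNYBCTGTMTWHTATTGGVSBGGCGGCGAAKTCACC-3'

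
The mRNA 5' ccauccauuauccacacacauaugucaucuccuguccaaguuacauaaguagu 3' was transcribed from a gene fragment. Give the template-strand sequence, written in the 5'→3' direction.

Replace U with T to get the coding DNA strand: CCATCCATTATCCACACACATATGTCATCTCCTGTCCAAGTTACATAAGTAGT. The template strand is its reverse complement (complement GGTAGGTAATAGGTGTGTGTATACAGTAGAGGACAGGTTCAATGTATTCATCA, then reverse).

5'-ACTACTTATGTAACTTGGACAGGAGATGACATATGTGTGTGGATAATGGATGG-3'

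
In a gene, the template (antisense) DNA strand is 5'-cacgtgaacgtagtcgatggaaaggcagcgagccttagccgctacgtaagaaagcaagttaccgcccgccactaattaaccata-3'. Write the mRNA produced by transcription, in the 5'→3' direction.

5'-UAUGGUUAAUUAGUGGCGGGCGGUAACUUGCUUUCUUACGUAGCGGCUAAGGCUCGCUGCCUUUCCAUCGACUACGUUCACGUG-3'

The mRNA has the sequence of the coding strand (reverse complement of the template) with T→U. Reverse complement of CACGTGAACGTAGTCGATGGAAAGGCAGCGAGCCTTAGCCGCTACGTAAGAAAGCAAGTTACCGCCCGCCACTAATTAACCATA is TATGGTTAATTAGTGGCGGGCGGTAACTTGCTTTCTTACGTAGCGGCTAAGGCTCGCTGCCTTTCCATCGACTACGTTCACGTG; then T→U.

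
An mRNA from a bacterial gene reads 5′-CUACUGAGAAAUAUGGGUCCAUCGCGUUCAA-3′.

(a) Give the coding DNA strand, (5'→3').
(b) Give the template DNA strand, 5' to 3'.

(a) The coding strand matches the mRNA with U→T.
(b) The template strand is the reverse complement of the coding strand.

(a) 5'-CTACTGAGAAATATGGGTCCATCGCGTTCAA-3'
(b) 5′-TTGAACGCGATGGACCCATATTTCTCAGTAG-3′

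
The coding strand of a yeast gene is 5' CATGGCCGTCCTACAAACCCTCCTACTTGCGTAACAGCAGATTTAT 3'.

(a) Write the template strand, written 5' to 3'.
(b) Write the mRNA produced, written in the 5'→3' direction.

(a) 5′-ATAAATCTGCTGTTACGCAAGTAGGAGGGTTTGTAGGACGGCCATG-3′
(b) 5'-CAUGGCCGUCCUACAAACCCUCCUACUUGCGUAACAGCAGAUUUAU-3'

(a) The template strand is the reverse complement of the coding strand: complement GTACCGGCAGGATGTTTGGGAGGATGAACGCATTGTCGTCTAAATA, then reverse.
(b) mRNA matches the coding strand with T→U.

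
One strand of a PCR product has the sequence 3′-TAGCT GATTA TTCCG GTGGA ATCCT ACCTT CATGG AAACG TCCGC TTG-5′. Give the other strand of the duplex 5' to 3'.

5'-ATCGACTAATAAGGCCACCTTAGGATGGAAGTACCTTTGCAGGCGAAC-3'

The strand is given 3'→5', so its complement runs 5'→3' in the same left-to-right order: pair each base A↔T, G↔C.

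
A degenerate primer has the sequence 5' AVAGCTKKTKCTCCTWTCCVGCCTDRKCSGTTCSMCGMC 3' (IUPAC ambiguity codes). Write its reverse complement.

Standard pairs A↔T, G↔C; ambiguity codes pair R↔Y, M↔K, W↔W, S↔S, D↔H, V↔B. Complement (TBTCGAMMAMGAGGAWAGGBCGGAHYMGSCAAGSKGCKG), then reverse for 5'→3'.

5′-GKCGKSGAACSGMYHAGGCBGGAWAGGAGMAMMAGCTBT-3′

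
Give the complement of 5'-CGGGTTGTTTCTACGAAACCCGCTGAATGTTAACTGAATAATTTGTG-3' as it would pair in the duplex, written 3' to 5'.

Base-pairing A↔T, G↔C gives the complement. The complementary strand is antiparallel, so paired with a 5'→3' strand it runs 3'→5'.

3'-GCCCAACAAAGATGCTTTGGGCGACTTACAATTGACTTATTAAACAC-5'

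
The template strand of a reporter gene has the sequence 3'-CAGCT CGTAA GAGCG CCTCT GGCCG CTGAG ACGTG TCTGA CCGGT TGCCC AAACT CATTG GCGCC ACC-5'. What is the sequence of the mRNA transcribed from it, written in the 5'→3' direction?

Reading the template 3'→5' as shown, RNA polymerase pairs each base (A→U, T→A, G↔C) to build mRNA 5'→3' directly.

5'-GUCGAGCAUUCUCGCGGAGACCGGCGACUCUGCACAGACUGGCCAACGGGUUUGAGUAACCGCGGUGG-3'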